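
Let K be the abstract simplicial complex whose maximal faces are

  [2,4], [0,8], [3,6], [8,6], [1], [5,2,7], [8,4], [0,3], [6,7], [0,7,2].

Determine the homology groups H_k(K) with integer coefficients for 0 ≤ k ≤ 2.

H_0 = Z^2,  H_1 = Z^3,  H_2 = 0.

Take the total order 0 < 1 < 2 < 3 < 4 < 5 < 6 < 7 < 8 on the vertex set. Then K (dimension 2) consists of the simplices:

  0-simplices (9): [0], [1], [2], [3], [4], [5], [6], [7], [8]
  1-simplices (12): [0,2], [0,3], [0,7], [0,8], [2,4], [2,5], [2,7], [3,6], [4,8], [5,7], [6,7], [6,8]
  2-simplices (2): [0,2,7], [2,5,7]

so the chain groups are C_0 ≅ Z^9, C_1 ≅ Z^12, C_2 ≅ Z^2.

The boundary map ∂_1: C_1 → C_0 is given by ∂[p,q] = [q] − [p]. For instance
  ∂[2,5] = [5] − [2].
The 9×12 boundary matrix has rank 7 and Smith normal form diag(1,1,1,1,1,1,1).

∂_2: C_2 → C_1 sends each 2-simplex [p,q,r] to [q,r] − [p,r] + [p,q]. For instance
  ∂[0,2,7] = [2,7] − [0,7] + [0,2],
  ∂[2,5,7] = [5,7] − [2,7] + [2,5].
The 12×2 boundary matrix has rank 2 and Smith normal form diag(1,1).

From H_k ≅ ker(∂_k) / im(∂_{k+1}) we obtain:

  H_0: rank C_0 − rank ∂_1 = 9 − 7 = 2, and the invariant factors of ∂_1 are all 1, so H_0 = Z^2.
  H_1: rank ker ∂_1 − rank ∂_2 = (12 − 7) − 2 = 3, and the invariant factors of ∂_2 are all 1, so H_1 = Z^3.
  H_2: rank ker ∂_2 − rank ∂_3 = (2 − 2) − 0 = 0, and there is no ∂_3, so H_2 = 0.

As a check, the Euler characteristic is 9 − 12 + 2 = -1, which agrees with 2 − 3 + 0 = -1.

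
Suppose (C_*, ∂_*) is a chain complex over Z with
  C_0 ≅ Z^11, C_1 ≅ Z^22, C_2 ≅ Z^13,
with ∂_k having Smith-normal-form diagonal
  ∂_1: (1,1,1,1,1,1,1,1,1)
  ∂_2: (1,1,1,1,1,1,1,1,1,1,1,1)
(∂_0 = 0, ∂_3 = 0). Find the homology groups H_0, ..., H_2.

H_0: b_0 = 11 − 0 − 9 = 2; torsion from ∂_1 factors > 1: none. So H_0 ≅ Z^2.
H_1: b_1 = 22 − 9 − 12 = 1; torsion from ∂_2 factors > 1: none. So H_1 ≅ Z.
H_2: b_2 = 13 − 12 − 0 = 1; torsion from ∂_3 factors > 1: none. So H_2 ≅ Z.

H_0 ≅ Z^2,  H_1 ≅ Z,  H_2 ≅ Z.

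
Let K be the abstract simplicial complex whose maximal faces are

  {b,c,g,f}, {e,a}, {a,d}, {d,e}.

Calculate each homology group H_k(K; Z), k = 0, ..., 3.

Take the total order a < b < c < d < e < f < g on the vertex set. Then K (dimension 3) consists of the simplices:

  0-simplices (7): a, b, c, d, e, f, g
  1-simplices (9): ad, ae, bc, bf, bg, cf, cg, de, fg
  2-simplices (4): bcf, bcg, bfg, cfg
  3-simplices (1): bcfg

Hence C_0 ≅ Z^7, C_1 ≅ Z^9, C_2 ≅ Z^4, C_3 ≅ Z^1.

∂_1: C_1 → C_0 is given by ∂[p,q] = [q] − [p]. For instance
  ∂de = e − d.
This gives a 7×9 integer matrix of rank 5; reducing to Smith normal form yields diagonal entries (1,1,1,1,1).

Boundary ∂_2: C_2 → C_1 sends each 2-simplex [p,q,r] to [q,r] − [p,r] + [p,q]. For instance
  ∂cfg = fg − cg + cf,
  ∂bfg = fg − bg + bf.
As a 9×4 matrix over Z this has rank 3, with invariant factors (1,1,1).

∂_3: C_3 → C_2 sends each 3-simplex σ to the alternating sum Σ_i (−1)^i (σ with its i-th vertex removed). For instance
  ∂bcfg = cfg − bfg + bcg − bcf.
The 4×1 boundary matrix has rank 1 and Smith normal form diag(1).

Computing H_k = (kernel of ∂_k) / (image of ∂_{k+1}):

  H_0: rank C_0 − rank ∂_1 = 7 − 5 = 2, and the invariant factors of ∂_1 are all 1, so H_0 ≅ Z^2.
  H_1: rank ker ∂_1 − rank ∂_2 = (9 − 5) − 3 = 1, and the invariant factors of ∂_2 are all 1, so H_1 ≅ Z.
  H_2: rank ker ∂_2 − rank ∂_3 = (4 − 3) − 1 = 0, and the invariant factors of ∂_3 are all 1, so H_2 ≅ 0.
  H_3: rank ker ∂_3 − rank ∂_4 = (1 − 1) − 0 = 0, and there is no ∂_4, so H_3 ≅ 0.

As a check, the Euler characteristic is 7 − 9 + 4 − 1 = 1, which agrees with 2 − 1 + 0 − 0 = 1.

H_0 = Z^2,  H_1 = Z,  H_2 = 0,  H_3 = 0.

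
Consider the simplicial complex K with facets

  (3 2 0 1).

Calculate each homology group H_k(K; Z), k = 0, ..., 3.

H_0 = Z,  H_1 = 0,  H_2 = 0,  H_3 = 0.

Order the vertices as 0 < 1 < 2 < 3. Listing each simplex with vertices in this order, K has dimension 3 with simplices:

  0-simplices (4): [0], [1], [2], [3]
  1-simplices (6): [0,1], [0,2], [0,3], [1,2], [1,3], [2,3]
  2-simplices (4): [0,1,2], [0,1,3], [0,2,3], [1,2,3]
  3-simplices (1): [0,1,2,3]

so the chain groups are C_0 ≅ Z^4, C_1 ≅ Z^6, C_2 ≅ Z^4, C_3 ≅ Z^1.

∂_1: C_1 → C_0 sends each edge [p,q] (with p < q) to q − p. For instance
  ∂[2,3] = [3] − [2].
This gives a 4×6 integer matrix of rank 3; reducing to Smith normal form yields diagonal entries (1,1,1).

The boundary map ∂_2: C_2 → C_1 maps a triangle to the signed sum of its edges. For instance
  ∂[0,1,3] = [1,3] − [0,3] + [0,1],
  ∂[0,1,2] = [1,2] − [0,2] + [0,1].
This gives a 6×4 integer matrix of rank 3; reducing to Smith normal form yields diagonal entries (1,1,1).

Boundary ∂_3: C_3 → C_2 sends each 3-simplex σ to the alternating sum Σ_i (−1)^i (σ with its i-th vertex removed). For instance
  ∂[0,1,2,3] = [1,2,3] − [0,2,3] + [0,1,3] − [0,1,2].
The resulting 4×1 matrix has rank 1, and its Smith normal form has invariant factors (1).

From H_k ≅ ker(∂_k) / im(∂_{k+1}) we obtain:

  H_0: rank C_0 − rank ∂_1 = 4 − 3 = 1, and the invariant factors of ∂_1 are all 1, so H_0 = Z.
  H_1: rank ker ∂_1 − rank ∂_2 = (6 − 3) − 3 = 0, and the invariant factors of ∂_2 are all 1, so H_1 = 0.
  H_2: rank ker ∂_2 − rank ∂_3 = (4 − 3) − 1 = 0, and the invariant factors of ∂_3 are all 1, so H_2 = 0.
  H_3: rank ker ∂_3 − rank ∂_4 = (1 − 1) − 0 = 0, and there is no ∂_4, so H_3 = 0.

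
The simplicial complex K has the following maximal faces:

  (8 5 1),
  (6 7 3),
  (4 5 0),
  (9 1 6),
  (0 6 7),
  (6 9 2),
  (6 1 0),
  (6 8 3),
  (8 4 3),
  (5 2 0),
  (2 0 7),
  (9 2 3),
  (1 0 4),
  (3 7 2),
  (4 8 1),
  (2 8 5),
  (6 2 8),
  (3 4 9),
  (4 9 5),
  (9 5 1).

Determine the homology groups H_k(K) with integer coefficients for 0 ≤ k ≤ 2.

H_0 ≅ Z,  H_1 ≅ Z ⊕ Z_2,  H_2 = 0.

Order the vertices as 0 < 1 < 2 < 3 < 4 < 5 < 6 < 7 < 8 < 9. Listing each simplex with vertices in this order, K has dimension 2 with simplices:

  0-simplices (10): [0], [1], [2], [3], [4], [5], [6], [7], [8], [9]
  1-simplices (30): (30 of them)
  2-simplices (20): (20 of them)

so the chain groups are C_0 ≅ Z^10, C_1 ≅ Z^30, C_2 ≅ Z^20.

Boundary ∂_1: C_1 → C_0 is given by ∂[p,q] = [q] − [p].
This gives a 10×30 integer matrix of rank 9; reducing to Smith normal form yields diagonal entries (1,1,1,1,1,1,1,1,1).

The boundary map ∂_2: C_2 → C_1 sends each 2-simplex [p,q,r] to [q,r] − [p,r] + [p,q]. For instance
  ∂[1,5,8] = [5,8] − [1,8] + [1,5],
  ∂[1,4,8] = [4,8] − [1,8] + [1,4].
This gives a 30×20 integer matrix of rank 20; reducing to Smith normal form yields diagonal entries (1,1,1,1,1,1,1,1,1,1,1,1,1,1,1,1,1,1,1,2).

Computing H_k = (kernel of ∂_k) / (image of ∂_{k+1}):

  H_0: rank C_0 − rank ∂_1 = 10 − 9 = 1, and the invariant factors of ∂_1 are all 1, so H_0 = Z.
  H_1: rank ker ∂_1 − rank ∂_2 = (30 − 9) − 20 = 1, and ∂_2 has invariant factor 2 > 1, so H_1 = Z ⊕ Z_2.
  H_2: rank ker ∂_2 − rank ∂_3 = (20 − 20) − 0 = 0, and there is no ∂_3, so H_2 = 0.

As a check, the Euler characteristic is 10 − 30 + 20 = 0, which agrees with 1 − 1 + 0 = 0.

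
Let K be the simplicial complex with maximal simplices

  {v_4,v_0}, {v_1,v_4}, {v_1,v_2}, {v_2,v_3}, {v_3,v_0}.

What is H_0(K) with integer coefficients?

H_0 = Z.

Take the total order v_0 < v_1 < v_2 < v_3 < v_4 on the vertex set. Then K (dimension 1) consists of the simplices:

  0-simplices (5): [v_0], [v_1], [v_2], [v_3], [v_4]
  1-simplices (5): [v_0,v_3], [v_0,v_4], [v_1,v_2], [v_1,v_4], [v_2,v_3]

giving chain groups C_0 ≅ Z^5, C_1 ≅ Z^5.

∂_1: C_1 → C_0 is given by ∂[p,q] = [q] − [p].
This gives a 5×5 integer matrix of rank 4; reducing to Smith normal form yields diagonal entries (1,1,1,1).

Now H_k = ker ∂_k / im ∂_{k+1}, so:

  H_0: rank C_0 − rank ∂_1 = 5 − 4 = 1, and the invariant factors of ∂_1 are all 1, so H_0 ≅ Z.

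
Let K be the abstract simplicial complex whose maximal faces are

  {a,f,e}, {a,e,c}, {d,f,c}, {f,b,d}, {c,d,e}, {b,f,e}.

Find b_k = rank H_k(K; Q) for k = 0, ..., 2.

Take the total order a < b < c < d < e < f on the vertex set. Then K (dimension 2) consists of the simplices:

  0-simplices (6): a, b, c, d, e, f
  1-simplices (12): ac, ae, af, bd, be, bf, cd, ce, cf, de, df, ef
  2-simplices (6): ace, aef, bdf, bef, cde, cdf

giving chain groups C_0 ≅ Z^6, C_1 ≅ Z^12, C_2 ≅ Z^6.

The boundary map ∂_1: C_1 → C_0 is given by ∂[p,q] = [q] − [p]. For instance
  ∂ce = e − c.
This gives a 6×12 integer matrix of rank 5; reducing to Smith normal form yields diagonal entries (1,1,1,1,1).

Boundary ∂_2: C_2 → C_1 maps a triangle to the signed sum of its edges. For instance
  ∂cdf = df − cf + cd,
  ∂aef = ef − af + ae.
As a 12×6 matrix over Z this has rank 6, with invariant factors (1,1,1,1,1,1).

Now H_k = ker ∂_k / im ∂_{k+1}, so:

  H_0: rank C_0 − rank ∂_1 = 6 − 5 = 1, and the invariant factors of ∂_1 are all 1, so H_0 ≅ Z.
  H_1: rank ker ∂_1 − rank ∂_2 = (12 − 5) − 6 = 1, and the invariant factors of ∂_2 are all 1, so H_1 ≅ Z.
  H_2: rank ker ∂_2 − rank ∂_3 = (6 − 6) − 0 = 0, and there is no ∂_3, so H_2 ≅ 0.

As a check, the Euler characteristic is 6 − 12 + 6 = 0, which agrees with 1 − 1 + 0 = 0.

Hence the Betti numbers are b_0 = 1, b_1 = 1, b_2 = 0.

b_0 = 1, b_1 = 1, b_2 = 0.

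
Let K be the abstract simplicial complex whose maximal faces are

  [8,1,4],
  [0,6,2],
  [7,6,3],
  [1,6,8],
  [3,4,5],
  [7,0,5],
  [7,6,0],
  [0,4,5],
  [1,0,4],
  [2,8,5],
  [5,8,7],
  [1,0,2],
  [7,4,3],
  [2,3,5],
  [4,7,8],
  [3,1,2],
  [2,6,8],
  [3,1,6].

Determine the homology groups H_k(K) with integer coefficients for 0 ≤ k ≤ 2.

H_0 = Z,  H_1 = Z ⊕ Z/2,  H_2 = 0.

We work with the vertex ordering 0 < 1 < 2 < 3 < 4 < 5 < 6 < 7 < 8. The simplices of K, each written with vertices in increasing order, are:

  0-simplices (9): [0], [1], [2], [3], [4], [5], [6], [7], [8]
  1-simplices (27): (27 of them)
  2-simplices (18): [0,1,2], [0,1,4], [0,2,6], [0,4,5], [0,5,7], [0,6,7], [1,2,3], [1,3,6], [1,4,8], [1,6,8], [2,3,5], [2,5,8], [2,6,8], [3,4,5], [3,4,7], [3,6,7], [4,7,8], [5,7,8]

so the chain groups are C_0 ≅ Z^9, C_1 ≅ Z^27, C_2 ≅ Z^18.

∂_1: C_1 → C_0 sends each edge [p,q] (with p < q) to q − p.
The resulting 9×27 matrix has rank 8, and its Smith normal form has invariant factors (1,1,1,1,1,1,1,1).

The boundary map ∂_2: C_2 → C_1 sends each 2-simplex [p,q,r] to [q,r] − [p,r] + [p,q]. For instance
  ∂[5,7,8] = [7,8] − [5,8] + [5,7],
  ∂[3,6,7] = [6,7] − [3,7] + [3,6].
The resulting 27×18 matrix has rank 18, and its Smith normal form has invariant factors (1,1,1,1,1,1,1,1,1,1,1,1,1,1,1,1,1,2).

Now H_k = ker ∂_k / im ∂_{k+1}, so:

  H_0: rank C_0 − rank ∂_1 = 9 − 8 = 1, and the invariant factors of ∂_1 are all 1, so H_0 ≅ Z.
  H_1: rank ker ∂_1 − rank ∂_2 = (27 − 8) − 18 = 1, and ∂_2 has invariant factor 2 > 1, so H_1 ≅ Z ⊕ Z/2.
  H_2: rank ker ∂_2 − rank ∂_3 = (18 − 18) − 0 = 0, and there is no ∂_3, so H_2 ≅ 0.

As a check, the Euler characteristic is 9 − 27 + 18 = 0, which agrees with 1 − 1 + 0 = 0.
(K is a triangulation of the Klein bottle.)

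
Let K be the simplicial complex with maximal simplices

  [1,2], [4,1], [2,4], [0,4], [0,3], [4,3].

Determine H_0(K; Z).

Order the vertices as 0 < 1 < 2 < 3 < 4. Listing each simplex with vertices in this order, K has dimension 1 with simplices:

  0-simplices (5): [0], [1], [2], [3], [4]
  1-simplices (6): [0,3], [0,4], [1,2], [1,4], [2,4], [3,4]

giving chain groups C_0 ≅ Z^5, C_1 ≅ Z^6.

Boundary ∂_1: C_1 → C_0 sends each edge [p,q] (with p < q) to q − p. For instance
  ∂[1,2] = [2] − [1].
The 5×6 boundary matrix has rank 4 and Smith normal form diag(1,1,1,1).

Now H_k = ker ∂_k / im ∂_{k+1}, so:

  H_0: rank C_0 − rank ∂_1 = 5 − 4 = 1, and the invariant factors of ∂_1 are all 1, so H_0 ≅ Z.

(K is a triangulation of a wedge of 2 circles.)

H_0 ≅ Z.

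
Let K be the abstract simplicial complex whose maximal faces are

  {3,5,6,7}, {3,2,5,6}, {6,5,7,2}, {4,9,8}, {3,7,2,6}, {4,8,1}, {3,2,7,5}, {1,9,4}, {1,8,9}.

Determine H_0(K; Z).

H_0 = Z^2.

Take the total order 1 < 2 < 3 < 4 < 5 < 6 < 7 < 8 < 9 on the vertex set. Then K (dimension 3) consists of the simplices:

  0-simplices (9): [1], [2], [3], [4], [5], [6], [7], [8], [9]
  1-simplices (16): [1,4], [1,8], [1,9], [2,3], [2,5], [2,6], [2,7], [3,5], [3,6], [3,7], [4,8], [4,9], [5,6], [5,7], [6,7], [8,9]
  2-simplices (14): [1,4,8], [1,4,9], [1,8,9], [2,3,5], [2,3,6], [2,3,7], [2,5,6], [2,5,7], [2,6,7], [3,5,6], [3,5,7], [3,6,7], [4,8,9], [5,6,7]
  3-simplices (5): [2,3,5,6], [2,3,5,7], [2,3,6,7], [2,5,6,7], [3,5,6,7]

Hence C_0 ≅ Z^9, C_1 ≅ Z^16, C_2 ≅ Z^14, C_3 ≅ Z^5.

∂_1: C_1 → C_0 sends each edge [p,q] (with p < q) to q − p. For instance
  ∂[6,7] = [7] − [6].
The 9×16 boundary matrix has rank 7 and Smith normal form diag(1,1,1,1,1,1,1).

Boundary ∂_2: C_2 → C_1 maps a triangle to the signed sum of its edges. For instance
  ∂[3,6,7] = [6,7] − [3,7] + [3,6],
  ∂[1,4,9] = [4,9] − [1,9] + [1,4].
This gives a 16×14 integer matrix of rank 9; reducing to Smith normal form yields diagonal entries (1,1,1,1,1,1,1,1,1).

Boundary ∂_3: C_3 → C_2 sends each 3-simplex σ to the alternating sum Σ_i (−1)^i (σ with its i-th vertex removed). For instance
  ∂[2,3,5,7] = [3,5,7] − [2,5,7] + [2,3,7] − [2,3,5],
  ∂[2,3,6,7] = [3,6,7] − [2,6,7] + [2,3,7] − [2,3,6].
The 14×5 boundary matrix has rank 4 and Smith normal form diag(1,1,1,1).

Reading off H_k = ker ∂_k / im ∂_{k+1}:

  H_0: rank C_0 − rank ∂_1 = 9 − 7 = 2, and the invariant factors of ∂_1 are all 1, so H_0 ≅ Z^2.

(K is a triangulation of the disjoint union of the 3-sphere S^3 and the 2-sphere S^2.)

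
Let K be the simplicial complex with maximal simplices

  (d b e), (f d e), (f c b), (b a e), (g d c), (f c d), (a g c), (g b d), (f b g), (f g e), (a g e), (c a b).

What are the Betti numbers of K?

Order the vertices as a < b < c < d < e < f < g. Listing each simplex with vertices in this order, K has dimension 2 with simplices:

  0-simplices (7): a, b, c, d, e, f, g
  1-simplices (18): ab, ac, ae, ag, bc, bd, be, bf, bg, cd, cf, cg, de, df, dg, ef, eg, fg
  2-simplices (12): abc, abe, acg, aeg, bcf, bde, bdg, bfg, cdf, cdg, def, efg

Hence C_0 ≅ Z^7, C_1 ≅ Z^18, C_2 ≅ Z^12.

∂_1: C_1 → C_0 sends each edge [p,q] (with p < q) to q − p. For instance
  ∂cf = f − c.
As a 7×18 matrix over Z this has rank 6, with invariant factors (1,1,1,1,1,1).

Boundary ∂_2: C_2 → C_1 maps a triangle to the signed sum of its edges. For instance
  ∂aeg = eg − ag + ae,
  ∂abe = be − ae + ab.
As a 18×12 matrix over Z this has rank 12, with invariant factors (1,1,1,1,1,1,1,1,1,1,1,2).

Now H_k = ker ∂_k / im ∂_{k+1}, so:

  H_0: rank C_0 − rank ∂_1 = 7 − 6 = 1, and the invariant factors of ∂_1 are all 1, so H_0 = Z.
  H_1: rank ker ∂_1 − rank ∂_2 = (18 − 6) − 12 = 0, and ∂_2 has invariant factor 2 > 1, so H_1 = Z/2.
  H_2: rank ker ∂_2 − rank ∂_3 = (12 − 12) − 0 = 0, and there is no ∂_3, so H_2 = 0.

Hence the Betti numbers are b_0 = 1, b_1 = 0, b_2 = 0.

b_0 = 1, b_1 = 0, b_2 = 0.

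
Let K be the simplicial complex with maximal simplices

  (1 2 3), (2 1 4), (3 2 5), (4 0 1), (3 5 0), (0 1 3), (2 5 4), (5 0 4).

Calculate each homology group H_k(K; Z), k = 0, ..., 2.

H_0 ≅ Z,  H_1 = 0,  H_2 ≅ Z.

Order the vertices as 0 < 1 < 2 < 3 < 4 < 5. Listing each simplex with vertices in this order, K has dimension 2 with simplices:

  0-simplices (6): [0], [1], [2], [3], [4], [5]
  1-simplices (12): [0,1], [0,3], [0,4], [0,5], [1,2], [1,3], [1,4], [2,3], [2,4], [2,5], [3,5], [4,5]
  2-simplices (8): [0,1,3], [0,1,4], [0,3,5], [0,4,5], [1,2,3], [1,2,4], [2,3,5], [2,4,5]

so the chain groups are C_0 ≅ Z^6, C_1 ≅ Z^12, C_2 ≅ Z^8.

Boundary ∂_1: C_1 → C_0 sends each edge [p,q] (with p < q) to q − p. For instance
  ∂[0,1] = [1] − [0].
As a 6×12 matrix over Z this has rank 5, with invariant factors (1,1,1,1,1).

The boundary map ∂_2: C_2 → C_1 acts by ∂[p,q,r] = [q,r] − [p,r] + [p,q]. For instance
  ∂[2,4,5] = [4,5] − [2,5] + [2,4],
  ∂[0,3,5] = [3,5] − [0,5] + [0,3].
The 12×8 boundary matrix has rank 7 and Smith normal form diag(1,1,1,1,1,1,1).

Now H_k = ker ∂_k / im ∂_{k+1}, so:

  H_0: rank C_0 − rank ∂_1 = 6 − 5 = 1, and the invariant factors of ∂_1 are all 1, so H_0 ≅ Z.
  H_1: rank ker ∂_1 − rank ∂_2 = (12 − 5) − 7 = 0, and the invariant factors of ∂_2 are all 1, so H_1 ≅ 0.
  H_2: rank ker ∂_2 − rank ∂_3 = (8 − 7) − 0 = 1, and there is no ∂_3, so H_2 ≅ Z.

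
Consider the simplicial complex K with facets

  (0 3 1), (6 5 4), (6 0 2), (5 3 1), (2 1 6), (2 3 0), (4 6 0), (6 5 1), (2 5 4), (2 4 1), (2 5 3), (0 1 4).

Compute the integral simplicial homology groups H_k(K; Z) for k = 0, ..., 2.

K has 7 vertices, 18 edges, 12 triangles.
rank ∂_0 = 0, rank ∂_1 = 6 ⇒ b_0 = 7 − 0 − 6 = 1; all invariant factors of ∂_1 are 1 so no torsion. So H_0 ≅ Z.
rank ∂_1 = 6, rank ∂_2 = 12 ⇒ b_1 = 18 − 6 − 12 = 0; ∂_2 has invariant factor(s) [2] giving torsion. So H_1 ≅ Z_2.
rank ∂_2 = 12, rank ∂_3 = 0 ⇒ b_2 = 12 − 12 − 0 = 0. So H_2 ≅ 0.

H_0 = Z,  H_1 = Z_2,  H_2 = 0.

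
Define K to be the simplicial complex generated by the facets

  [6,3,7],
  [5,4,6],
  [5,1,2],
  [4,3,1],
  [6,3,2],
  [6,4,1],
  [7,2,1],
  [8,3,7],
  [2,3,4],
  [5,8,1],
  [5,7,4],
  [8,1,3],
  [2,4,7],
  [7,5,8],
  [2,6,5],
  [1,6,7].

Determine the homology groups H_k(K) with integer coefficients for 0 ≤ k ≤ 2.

H_0 ≅ Z,  H_1 ≅ Z^2,  H_2 ≅ Z.

Fix the vertex order 1 < 2 < 3 < 4 < 5 < 6 < 7 < 8 and write every simplex with vertices in increasing order. Then dim K = 2 and the simplices of K are:

  0-simplices (8): [1], [2], [3], [4], [5], [6], [7], [8]
  1-simplices (24): (24 of them)
  2-simplices (16): [1,2,5], [1,2,7], [1,3,4], [1,3,8], [1,4,6], [1,5,8], [1,6,7], [2,3,4], [2,3,6], [2,4,7], [2,5,6], [3,6,7], [3,7,8], [4,5,6], [4,5,7], [5,7,8]

giving chain groups C_0 ≅ Z^8, C_1 ≅ Z^24, C_2 ≅ Z^16.

The boundary map ∂_1: C_1 → C_0 sends each edge [p,q] (with p < q) to q − p. For instance
  ∂[1,4] = [4] − [1].
This gives a 8×24 integer matrix of rank 7; reducing to Smith normal form yields diagonal entries (1,1,1,1,1,1,1).

Boundary ∂_2: C_2 → C_1 acts by ∂[p,q,r] = [q,r] − [p,r] + [p,q]. For instance
  ∂[2,4,7] = [4,7] − [2,7] + [2,4],
  ∂[1,6,7] = [6,7] − [1,7] + [1,6].
The 24×16 boundary matrix has rank 15 and Smith normal form diag(1,1,1,1,1,1,1,1,1,1,1,1,1,1,1).

Now H_k = ker ∂_k / im ∂_{k+1}, so:

  H_0: rank C_0 − rank ∂_1 = 8 − 7 = 1, and the invariant factors of ∂_1 are all 1, so H_0 ≅ Z.
  H_1: rank ker ∂_1 − rank ∂_2 = (24 − 7) − 15 = 2, and the invariant factors of ∂_2 are all 1, so H_1 ≅ Z^2.
  H_2: rank ker ∂_2 − rank ∂_3 = (16 − 15) − 0 = 1, and there is no ∂_3, so H_2 ≅ Z.

As a check, the Euler characteristic is 8 − 24 + 16 = 0, which agrees with 1 − 2 + 1 = 0.
(K is a triangulation of the torus T^2.)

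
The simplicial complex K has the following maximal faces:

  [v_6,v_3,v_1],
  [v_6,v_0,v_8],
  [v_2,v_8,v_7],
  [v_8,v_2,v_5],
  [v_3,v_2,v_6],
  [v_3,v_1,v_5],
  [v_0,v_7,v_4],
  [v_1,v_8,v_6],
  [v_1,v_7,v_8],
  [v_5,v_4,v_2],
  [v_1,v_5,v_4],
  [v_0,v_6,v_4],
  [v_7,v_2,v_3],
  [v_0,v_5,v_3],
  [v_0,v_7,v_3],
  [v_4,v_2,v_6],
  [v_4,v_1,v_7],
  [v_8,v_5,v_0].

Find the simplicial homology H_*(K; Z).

Take the total order v_0 < v_1 < v_2 < v_3 < v_4 < v_5 < v_6 < v_7 < v_8 on the vertex set. Then K (dimension 2) consists of the simplices:

  0-simplices (9): [v_0], [v_1], [v_2], [v_3], [v_4], [v_5], [v_6], [v_7], [v_8]
  1-simplices (27): (27 of them)
  2-simplices (18): (18 of them)

Hence C_0 ≅ Z^9, C_1 ≅ Z^27, C_2 ≅ Z^18.

∂_1: C_1 → C_0 is given by ∂[p,q] = [q] − [p]. For instance
  ∂[v_2,v_6] = [v_6] − [v_2].
As a 9×27 matrix over Z this has rank 8, with invariant factors (1,1,1,1,1,1,1,1).

∂_2: C_2 → C_1 sends each 2-simplex [p,q,r] to [q,r] − [p,r] + [p,q]. For instance
  ∂[v_1,v_4,v_5] = [v_4,v_5] − [v_1,v_5] + [v_1,v_4],
  ∂[v_0,v_4,v_6] = [v_4,v_6] − [v_0,v_6] + [v_0,v_4].
As a 27×18 matrix over Z this has rank 17, with invariant factors (1,1,1,1,1,1,1,1,1,1,1,1,1,1,1,1,1).

From H_k ≅ ker(∂_k) / im(∂_{k+1}) we obtain:

  H_0: rank C_0 − rank ∂_1 = 9 − 8 = 1, and the invariant factors of ∂_1 are all 1, so H_0 ≅ Z.
  H_1: rank ker ∂_1 − rank ∂_2 = (27 − 8) − 17 = 2, and the invariant factors of ∂_2 are all 1, so H_1 ≅ Z^2.
  H_2: rank ker ∂_2 − rank ∂_3 = (18 − 17) − 0 = 1, and there is no ∂_3, so H_2 ≅ Z.

H_0 = Z,  H_1 = Z^2,  H_2 = Z.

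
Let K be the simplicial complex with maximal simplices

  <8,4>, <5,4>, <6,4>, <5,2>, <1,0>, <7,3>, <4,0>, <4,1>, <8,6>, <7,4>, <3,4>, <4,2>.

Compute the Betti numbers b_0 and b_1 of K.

Order the vertices as 0 < 1 < 2 < 3 < 4 < 5 < 6 < 7 < 8. Listing each simplex with vertices in this order, K has dimension 1 with simplices:

  0-simplices (9): [0], [1], [2], [3], [4], [5], [6], [7], [8]
  1-simplices (12): [0,1], [0,4], [1,4], [2,4], [2,5], [3,4], [3,7], [4,5], [4,6], [4,7], [4,8], [6,8]

giving chain groups C_0 ≅ Z^9, C_1 ≅ Z^12.

∂_1: C_1 → C_0 maps an edge to its endpoints' difference, ∂[p,q] = q − p. For instance
  ∂[1,4] = [4] − [1].
This gives a 9×12 integer matrix of rank 8; reducing to Smith normal form yields diagonal entries (1,1,1,1,1,1,1,1).

Reading off H_k = ker ∂_k / im ∂_{k+1}:

  H_0: rank C_0 − rank ∂_1 = 9 − 8 = 1, and the invariant factors of ∂_1 are all 1, so H_0 = Z.
  H_1: rank ker ∂_1 − rank ∂_2 = (12 − 8) − 0 = 4, and there is no ∂_2, so H_1 = Z^4.

As a check, the Euler characteristic is 9 − 12 = -3, which agrees with 1 − 4 = -3.

Hence the Betti numbers are b_0 = 1, b_1 = 4.

b_0 = 1, b_1 = 4.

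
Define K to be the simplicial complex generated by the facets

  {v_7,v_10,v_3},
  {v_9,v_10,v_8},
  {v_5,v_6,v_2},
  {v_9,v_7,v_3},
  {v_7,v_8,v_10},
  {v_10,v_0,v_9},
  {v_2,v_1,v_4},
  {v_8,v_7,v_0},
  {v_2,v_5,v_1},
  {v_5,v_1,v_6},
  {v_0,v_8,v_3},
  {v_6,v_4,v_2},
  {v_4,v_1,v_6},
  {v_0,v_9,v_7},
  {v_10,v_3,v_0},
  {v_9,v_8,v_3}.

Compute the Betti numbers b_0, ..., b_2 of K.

K has 11 vertices, 24 edges, 16 triangles.
rank ∂_0 = 0, rank ∂_1 = 9 ⇒ b_0 = 11 − 0 − 9 = 2; all invariant factors of ∂_1 are 1 so no torsion. So H_0 ≅ Z^2.
rank ∂_1 = 9, rank ∂_2 = 15 ⇒ b_1 = 24 − 9 − 15 = 0; ∂_2 has invariant factor(s) [2] giving torsion. So H_1 ≅ Z/2.
rank ∂_2 = 15, rank ∂_3 = 0 ⇒ b_2 = 16 − 15 − 0 = 1. So H_2 ≅ Z.

b_0 = 2, b_1 = 0, b_2 = 1.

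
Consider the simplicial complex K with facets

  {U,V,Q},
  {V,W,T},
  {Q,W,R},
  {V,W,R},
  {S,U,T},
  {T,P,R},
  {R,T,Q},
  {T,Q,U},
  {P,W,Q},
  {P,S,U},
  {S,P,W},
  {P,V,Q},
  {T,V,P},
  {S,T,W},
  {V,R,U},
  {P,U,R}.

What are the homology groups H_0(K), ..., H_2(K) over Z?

H_0 ≅ Z,  H_1 ≅ Z^2,  H_2 ≅ Z.

Order the vertices as P < Q < R < S < T < U < V < W. Listing each simplex with vertices in this order, K has dimension 2 with simplices:

  0-simplices (8): P, Q, R, S, T, U, V, W
  1-simplices (24): PQ, PR, PS, PT, PU, PV, PW, QR, QT, QU, QV, QW, RT, RU, RV, RW, ST, SU, SW, TU, TV, TW, UV, VW
  2-simplices (16): PQV, PQW, PRT, PRU, PSU, PSW, PTV, QRT, QRW, QTU, QUV, RUV, RVW, STU, STW, TVW

so the chain groups are C_0 ≅ Z^8, C_1 ≅ Z^24, C_2 ≅ Z^16.

∂_1: C_1 → C_0 is given by ∂[p,q] = [q] − [p]. For instance
  ∂PR = R − P.
The resulting 8×24 matrix has rank 7, and its Smith normal form has invariant factors (1,1,1,1,1,1,1).

The boundary map ∂_2: C_2 → C_1 sends each 2-simplex [p,q,r] to [q,r] − [p,r] + [p,q]. For instance
  ∂PRU = RU − PU + PR,
  ∂PTV = TV − PV + PT.
The resulting 24×16 matrix has rank 15, and its Smith normal form has invariant factors (1,1,1,1,1,1,1,1,1,1,1,1,1,1,1).

From H_k ≅ ker(∂_k) / im(∂_{k+1}) we obtain:

  H_0: rank C_0 − rank ∂_1 = 8 − 7 = 1, and the invariant factors of ∂_1 are all 1, so H_0 = Z.
  H_1: rank ker ∂_1 − rank ∂_2 = (24 − 7) − 15 = 2, and the invariant factors of ∂_2 are all 1, so H_1 = Z^2.
  H_2: rank ker ∂_2 − rank ∂_3 = (16 − 15) − 0 = 1, and there is no ∂_3, so H_2 = Z.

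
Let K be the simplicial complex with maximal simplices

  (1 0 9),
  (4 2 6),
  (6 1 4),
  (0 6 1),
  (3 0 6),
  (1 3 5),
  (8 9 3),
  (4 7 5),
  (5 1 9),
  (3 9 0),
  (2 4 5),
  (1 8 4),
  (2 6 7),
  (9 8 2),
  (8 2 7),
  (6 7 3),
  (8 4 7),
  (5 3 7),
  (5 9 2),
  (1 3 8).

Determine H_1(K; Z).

We work with the vertex ordering 0 < 1 < 2 < 3 < 4 < 5 < 6 < 7 < 8 < 9. The simplices of K, each written with vertices in increasing order, are:

  0-simplices (10): [0], [1], [2], [3], [4], [5], [6], [7], [8], [9]
  1-simplices (30): (30 of them)
  2-simplices (20): (20 of them)

so the chain groups are C_0 ≅ Z^10, C_1 ≅ Z^30, C_2 ≅ Z^20.

Boundary ∂_1: C_1 → C_0 sends each edge [p,q] (with p < q) to q − p. For instance
  ∂[0,1] = [1] − [0].
The 10×30 boundary matrix has rank 9 and Smith normal form diag(1,1,1,1,1,1,1,1,1).

Boundary ∂_2: C_2 → C_1 sends each 2-simplex [p,q,r] to [q,r] − [p,r] + [p,q]. For instance
  ∂[1,4,6] = [4,6] − [1,6] + [1,4],
  ∂[2,6,7] = [6,7] − [2,7] + [2,6].
This gives a 30×20 integer matrix of rank 20; reducing to Smith normal form yields diagonal entries (1,1,1,1,1,1,1,1,1,1,1,1,1,1,1,1,1,1,1,2).

Computing H_k = (kernel of ∂_k) / (image of ∂_{k+1}):

  H_1: rank ker ∂_1 − rank ∂_2 = (30 − 9) − 20 = 1, and ∂_2 has invariant factor 2 > 1, so H_1 = Z ⊕ Z/2.

H_1 = Z ⊕ Z/2.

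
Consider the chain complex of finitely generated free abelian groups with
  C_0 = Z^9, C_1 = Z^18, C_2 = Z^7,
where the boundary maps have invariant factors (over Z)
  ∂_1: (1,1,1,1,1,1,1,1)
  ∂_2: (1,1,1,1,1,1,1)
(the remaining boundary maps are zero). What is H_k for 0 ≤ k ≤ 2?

H_0: b_0 = 9 − 0 − 8 = 1; torsion from ∂_1 factors > 1: none. So H_0 = Z.
H_1: b_1 = 18 − 8 − 7 = 3; torsion from ∂_2 factors > 1: none. So H_1 = Z^3.
H_2: b_2 = 7 − 7 − 0 = 0; torsion from ∂_3 factors > 1: none. So H_2 = 0.

H_0 = Z,  H_1 = Z^3,  H_2 = 0.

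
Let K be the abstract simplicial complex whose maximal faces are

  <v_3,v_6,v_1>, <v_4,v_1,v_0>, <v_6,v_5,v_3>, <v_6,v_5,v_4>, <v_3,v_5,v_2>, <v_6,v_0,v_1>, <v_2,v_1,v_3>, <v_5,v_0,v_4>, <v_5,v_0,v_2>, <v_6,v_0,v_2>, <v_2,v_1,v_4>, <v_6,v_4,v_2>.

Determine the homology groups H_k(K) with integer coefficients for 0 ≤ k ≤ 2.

Take the total order v_0 < v_1 < v_2 < v_3 < v_4 < v_5 < v_6 on the vertex set. Then K (dimension 2) consists of the simplices:

  0-simplices (7): [v_0], [v_1], [v_2], [v_3], [v_4], [v_5], [v_6]
  1-simplices (18): (18 of them)
  2-simplices (12): (12 of them)

giving chain groups C_0 ≅ Z^7, C_1 ≅ Z^18, C_2 ≅ Z^12.

∂_1: C_1 → C_0 sends each edge [p,q] (with p < q) to q − p. For instance
  ∂[v_1,v_3] = [v_3] − [v_1].
The resulting 7×18 matrix has rank 6, and its Smith normal form has invariant factors (1,1,1,1,1,1).

∂_2: C_2 → C_1 maps a triangle to the signed sum of its edges. For instance
  ∂[v_0,v_1,v_6] = [v_1,v_6] − [v_0,v_6] + [v_0,v_1],
  ∂[v_0,v_4,v_5] = [v_4,v_5] − [v_0,v_5] + [v_0,v_4].
This gives a 18×12 integer matrix of rank 12; reducing to Smith normal form yields diagonal entries (1,1,1,1,1,1,1,1,1,1,1,2).

Reading off H_k = ker ∂_k / im ∂_{k+1}:

  H_0: rank C_0 − rank ∂_1 = 7 − 6 = 1, and the invariant factors of ∂_1 are all 1, so H_0 ≅ Z.
  H_1: rank ker ∂_1 − rank ∂_2 = (18 − 6) − 12 = 0, and ∂_2 has invariant factor 2 > 1, so H_1 ≅ Z/2.
  H_2: rank ker ∂_2 − rank ∂_3 = (12 − 12) − 0 = 0, and there is no ∂_3, so H_2 ≅ 0.

As a check, the Euler characteristic is 7 − 18 + 12 = 1, which agrees with 1 − 0 + 0 = 1.
(K is a triangulation of the real projective plane RP^2.)

H_0 = Z,  H_1 = Z/2,  H_2 = 0.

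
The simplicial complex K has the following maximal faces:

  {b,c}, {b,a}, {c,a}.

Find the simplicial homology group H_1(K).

H_1 = Z.

We work with the vertex ordering a < b < c. The simplices of K, each written with vertices in increasing order, are:

  0-simplices (3): a, b, c
  1-simplices (3): ab, ac, bc

giving chain groups C_0 ≅ Z^3, C_1 ≅ Z^3.

∂_1: C_1 → C_0 is given by ∂[p,q] = [q] − [p]. For instance
  ∂bc = c − b.
This gives a 3×3 integer matrix of rank 2; reducing to Smith normal form yields diagonal entries (1,1).

Computing H_k = (kernel of ∂_k) / (image of ∂_{k+1}):

  H_1: rank ker ∂_1 − rank ∂_2 = (3 − 2) − 0 = 1, and there is no ∂_2, so H_1 ≅ Z.

(K is a triangulation of the circle S^1.)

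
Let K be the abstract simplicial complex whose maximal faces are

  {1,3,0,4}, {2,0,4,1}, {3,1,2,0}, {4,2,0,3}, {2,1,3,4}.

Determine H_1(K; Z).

Order the vertices as 0 < 1 < 2 < 3 < 4. Listing each simplex with vertices in this order, K has dimension 3 with simplices:

  0-simplices (5): [0], [1], [2], [3], [4]
  1-simplices (10): [0,1], [0,2], [0,3], [0,4], [1,2], [1,3], [1,4], [2,3], [2,4], [3,4]
  2-simplices (10): [0,1,2], [0,1,3], [0,1,4], [0,2,3], [0,2,4], [0,3,4], [1,2,3], [1,2,4], [1,3,4], [2,3,4]
  3-simplices (5): [0,1,2,3], [0,1,2,4], [0,1,3,4], [0,2,3,4], [1,2,3,4]

giving chain groups C_0 ≅ Z^5, C_1 ≅ Z^10, C_2 ≅ Z^10, C_3 ≅ Z^5.

Boundary ∂_1: C_1 → C_0 maps an edge to its endpoints' difference, ∂[p,q] = q − p.
The resulting 5×10 matrix has rank 4, and its Smith normal form has invariant factors (1,1,1,1).

The boundary map ∂_2: C_2 → C_1 sends each 2-simplex [p,q,r] to [q,r] − [p,r] + [p,q]. For instance
  ∂[0,3,4] = [3,4] − [0,4] + [0,3],
  ∂[0,1,2] = [1,2] − [0,2] + [0,1].
As a 10×10 matrix over Z this has rank 6, with invariant factors (1,1,1,1,1,1).

∂_3: C_3 → C_2 sends each 3-simplex σ to the alternating sum Σ_i (−1)^i (σ with its i-th vertex removed). For instance
  ∂[1,2,3,4] = [2,3,4] − [1,3,4] + [1,2,4] − [1,2,3],
  ∂[0,2,3,4] = [2,3,4] − [0,3,4] + [0,2,4] − [0,2,3].
This gives a 10×5 integer matrix of rank 4; reducing to Smith normal form yields diagonal entries (1,1,1,1).

Reading off H_k = ker ∂_k / im ∂_{k+1}:

  H_1: rank ker ∂_1 − rank ∂_2 = (10 − 4) − 6 = 0, and the invariant factors of ∂_2 are all 1, so H_1 = 0.

H_1 ≅ 0.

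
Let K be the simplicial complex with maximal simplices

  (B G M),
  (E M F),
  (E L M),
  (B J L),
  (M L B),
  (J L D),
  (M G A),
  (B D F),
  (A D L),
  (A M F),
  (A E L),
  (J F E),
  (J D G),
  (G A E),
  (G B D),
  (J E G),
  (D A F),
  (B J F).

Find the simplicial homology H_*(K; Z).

Order the vertices as A < B < D < E < F < G < J < L < M. Listing each simplex with vertices in this order, K has dimension 2 with simplices:

  0-simplices (9): A, B, D, E, F, G, J, L, M
  1-simplices (27): AD, AE, AF, AG, AL, AM, BD, BF, BG, BJ, BL, BM, DF, DG, DJ, DL, EF, EG, EJ, EL, EM, FJ, FM, GJ, GM, JL, LM
  2-simplices (18): ADF, ADL, AEG, AEL, AFM, AGM, BDF, BDG, BFJ, BGM, BJL, BLM, DGJ, DJL, EFJ, EFM, EGJ, ELM

so the chain groups are C_0 ≅ Z^9, C_1 ≅ Z^27, C_2 ≅ Z^18.

The boundary map ∂_1: C_1 → C_0 sends each edge [p,q] (with p < q) to q − p.
As a 9×27 matrix over Z this has rank 8, with invariant factors (1,1,1,1,1,1,1,1).

∂_2: C_2 → C_1 acts by ∂[p,q,r] = [q,r] − [p,r] + [p,q]. For instance
  ∂EGJ = GJ − EJ + EG,
  ∂AGM = GM − AM + AG.
The 27×18 boundary matrix has rank 18 and Smith normal form diag(1,1,1,1,1,1,1,1,1,1,1,1,1,1,1,1,1,2).

From H_k ≅ ker(∂_k) / im(∂_{k+1}) we obtain:

  H_0: rank C_0 − rank ∂_1 = 9 − 8 = 1, and the invariant factors of ∂_1 are all 1, so H_0 = Z.
  H_1: rank ker ∂_1 − rank ∂_2 = (27 − 8) − 18 = 1, and ∂_2 has invariant factor 2 > 1, so H_1 = Z ⊕ Z/2.
  H_2: rank ker ∂_2 − rank ∂_3 = (18 − 18) − 0 = 0, and there is no ∂_3, so H_2 = 0.

(K is a triangulation of the Klein bottle.)

H_0 ≅ Z,  H_1 ≅ Z ⊕ Z/2,  H_2 = 0.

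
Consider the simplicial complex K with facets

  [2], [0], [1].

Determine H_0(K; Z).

H_0 ≅ Z^3.

Fix the vertex order 0 < 1 < 2 and write every simplex with vertices in increasing order. Then dim K = 0 and the simplices of K are:

  0-simplices (3): [0], [1], [2]

giving chain groups C_0 ≅ Z^3.

Computing H_k = (kernel of ∂_k) / (image of ∂_{k+1}):

  H_0: rank C_0 − rank ∂_1 = 3 − 0 = 3, and there is no ∂_1, so H_0 = Z^3.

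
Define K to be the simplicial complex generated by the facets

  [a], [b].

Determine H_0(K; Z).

K has 2 vertices.
rank ∂_0 = 0, rank ∂_1 = 0 ⇒ b_0 = 2 − 0 − 0 = 2. So H_0 = Z^2.

H_0 ≅ Z^2.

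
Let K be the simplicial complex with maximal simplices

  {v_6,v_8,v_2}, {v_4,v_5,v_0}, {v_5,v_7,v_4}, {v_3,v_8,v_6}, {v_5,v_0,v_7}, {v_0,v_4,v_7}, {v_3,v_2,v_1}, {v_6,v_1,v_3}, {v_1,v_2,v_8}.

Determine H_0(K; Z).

H_0 = Z^2.

Order the vertices as v_0 < v_1 < v_2 < v_3 < v_4 < v_5 < v_6 < v_7 < v_8. Listing each simplex with vertices in this order, K has dimension 2 with simplices:

  0-simplices (9): [v_0], [v_1], [v_2], [v_3], [v_4], [v_5], [v_6], [v_7], [v_8]
  1-simplices (16): (16 of them)
  2-simplices (9): [v_0,v_4,v_5], [v_0,v_4,v_7], [v_0,v_5,v_7], [v_1,v_2,v_3], [v_1,v_2,v_8], [v_1,v_3,v_6], [v_2,v_6,v_8], [v_3,v_6,v_8], [v_4,v_5,v_7]

giving chain groups C_0 ≅ Z^9, C_1 ≅ Z^16, C_2 ≅ Z^9.

∂_1: C_1 → C_0 maps an edge to its endpoints' difference, ∂[p,q] = q − p. For instance
  ∂[v_0,v_4] = [v_4] − [v_0].
As a 9×16 matrix over Z this has rank 7, with invariant factors (1,1,1,1,1,1,1).

The boundary map ∂_2: C_2 → C_1 sends each 2-simplex [p,q,r] to [q,r] − [p,r] + [p,q]. For instance
  ∂[v_0,v_5,v_7] = [v_5,v_7] − [v_0,v_7] + [v_0,v_5],
  ∂[v_3,v_6,v_8] = [v_6,v_8] − [v_3,v_8] + [v_3,v_6].
The resulting 16×9 matrix has rank 8, and its Smith normal form has invariant factors (1,1,1,1,1,1,1,1).

Reading off H_k = ker ∂_k / im ∂_{k+1}:

  H_0: rank C_0 − rank ∂_1 = 9 − 7 = 2, and the invariant factors of ∂_1 are all 1, so H_0 = Z^2.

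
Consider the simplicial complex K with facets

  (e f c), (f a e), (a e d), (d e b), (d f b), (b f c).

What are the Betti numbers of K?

b_0 = 1, b_1 = 1, b_2 = 0.

Take the total order a < b < c < d < e < f on the vertex set. Then K (dimension 2) consists of the simplices:

  0-simplices (6): a, b, c, d, e, f
  1-simplices (12): ad, ae, af, bc, bd, be, bf, ce, cf, de, df, ef
  2-simplices (6): ade, aef, bcf, bde, bdf, cef

giving chain groups C_0 ≅ Z^6, C_1 ≅ Z^12, C_2 ≅ Z^6.

Boundary ∂_1: C_1 → C_0 maps an edge to its endpoints' difference, ∂[p,q] = q − p.
The resulting 6×12 matrix has rank 5, and its Smith normal form has invariant factors (1,1,1,1,1).

∂_2: C_2 → C_1 sends each 2-simplex [p,q,r] to [q,r] − [p,r] + [p,q]. For instance
  ∂cef = ef − cf + ce,
  ∂bcf = cf − bf + bc.
This gives a 12×6 integer matrix of rank 6; reducing to Smith normal form yields diagonal entries (1,1,1,1,1,1).

From H_k ≅ ker(∂_k) / im(∂_{k+1}) we obtain:

  H_0: rank C_0 − rank ∂_1 = 6 − 5 = 1, and the invariant factors of ∂_1 are all 1, so H_0 ≅ Z.
  H_1: rank ker ∂_1 − rank ∂_2 = (12 − 5) − 6 = 1, and the invariant factors of ∂_2 are all 1, so H_1 ≅ Z.
  H_2: rank ker ∂_2 − rank ∂_3 = (6 − 6) − 0 = 0, and there is no ∂_3, so H_2 ≅ 0.

As a check, the Euler characteristic is 6 − 12 + 6 = 0, which agrees with 1 − 1 + 0 = 0.
(K is a triangulation of the cylinder S^1 x I.)

Hence the Betti numbers are b_0 = 1, b_1 = 1, b_2 = 0.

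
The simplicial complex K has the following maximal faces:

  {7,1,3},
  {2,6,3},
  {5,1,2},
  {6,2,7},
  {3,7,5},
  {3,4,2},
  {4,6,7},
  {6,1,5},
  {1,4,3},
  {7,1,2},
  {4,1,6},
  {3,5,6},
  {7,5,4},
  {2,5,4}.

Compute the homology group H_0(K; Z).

H_0 ≅ Z.

Order the vertices as 1 < 2 < 3 < 4 < 5 < 6 < 7. Listing each simplex with vertices in this order, K has dimension 2 with simplices:

  0-simplices (7): [1], [2], [3], [4], [5], [6], [7]
  1-simplices (21): [1,2], [1,3], [1,4], [1,5], [1,6], [1,7], [2,3], [2,4], [2,5], [2,6], [2,7], [3,4], [3,5], [3,6], [3,7], [4,5], [4,6], [4,7], [5,6], [5,7], [6,7]
  2-simplices (14): [1,2,5], [1,2,7], [1,3,4], [1,3,7], [1,4,6], [1,5,6], [2,3,4], [2,3,6], [2,4,5], [2,6,7], [3,5,6], [3,5,7], [4,5,7], [4,6,7]

so the chain groups are C_0 ≅ Z^7, C_1 ≅ Z^21, C_2 ≅ Z^14.

The boundary map ∂_1: C_1 → C_0 sends each edge [p,q] (with p < q) to q − p. For instance
  ∂[5,6] = [6] − [5].
The resulting 7×21 matrix has rank 6, and its Smith normal form has invariant factors (1,1,1,1,1,1).

The boundary map ∂_2: C_2 → C_1 sends each 2-simplex [p,q,r] to [q,r] − [p,r] + [p,q]. For instance
  ∂[4,6,7] = [6,7] − [4,7] + [4,6],
  ∂[1,3,4] = [3,4] − [1,4] + [1,3].
This gives a 21×14 integer matrix of rank 13; reducing to Smith normal form yields diagonal entries (1,1,1,1,1,1,1,1,1,1,1,1,1).

From H_k ≅ ker(∂_k) / im(∂_{k+1}) we obtain:

  H_0: rank C_0 − rank ∂_1 = 7 − 6 = 1, and the invariant factors of ∂_1 are all 1, so H_0 ≅ Z.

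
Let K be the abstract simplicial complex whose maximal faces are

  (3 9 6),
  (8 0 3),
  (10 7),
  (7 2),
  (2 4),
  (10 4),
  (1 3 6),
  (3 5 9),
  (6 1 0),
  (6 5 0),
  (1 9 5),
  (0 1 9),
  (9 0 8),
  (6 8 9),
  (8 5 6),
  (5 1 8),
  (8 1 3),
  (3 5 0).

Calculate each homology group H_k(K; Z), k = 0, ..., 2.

We work with the vertex ordering 0 < 1 < 2 < 3 < 4 < 5 < 6 < 7 < 8 < 9 < 10. The simplices of K, each written with vertices in increasing order, are:

  0-simplices (11): [0], [1], [2], [3], [4], [5], [6], [7], [8], [9], [10]
  1-simplices (25): (25 of them)
  2-simplices (14): [0,1,6], [0,1,9], [0,3,5], [0,3,8], [0,5,6], [0,8,9], [1,3,6], [1,3,8], [1,5,8], [1,5,9], [3,5,9], [3,6,9], [5,6,8], [6,8,9]

Hence C_0 ≅ Z^11, C_1 ≅ Z^25, C_2 ≅ Z^14.

The boundary map ∂_1: C_1 → C_0 maps an edge to its endpoints' difference, ∂[p,q] = q − p. For instance
  ∂[8,9] = [9] − [8].
As a 11×25 matrix over Z this has rank 9, with invariant factors (1,1,1,1,1,1,1,1,1).

∂_2: C_2 → C_1 maps a triangle to the signed sum of its edges. For instance
  ∂[3,6,9] = [6,9] − [3,9] + [3,6],
  ∂[6,8,9] = [8,9] − [6,9] + [6,8].
This gives a 25×14 integer matrix of rank 13; reducing to Smith normal form yields diagonal entries (1,1,1,1,1,1,1,1,1,1,1,1,1).

Reading off H_k = ker ∂_k / im ∂_{k+1}:

  H_0: rank C_0 − rank ∂_1 = 11 − 9 = 2, and the invariant factors of ∂_1 are all 1, so H_0 ≅ Z^2.
  H_1: rank ker ∂_1 − rank ∂_2 = (25 − 9) − 13 = 3, and the invariant factors of ∂_2 are all 1, so H_1 ≅ Z^3.
  H_2: rank ker ∂_2 − rank ∂_3 = (14 − 13) − 0 = 1, and there is no ∂_3, so H_2 ≅ Z.

H_0 ≅ Z^2,  H_1 ≅ Z^3,  H_2 ≅ Z.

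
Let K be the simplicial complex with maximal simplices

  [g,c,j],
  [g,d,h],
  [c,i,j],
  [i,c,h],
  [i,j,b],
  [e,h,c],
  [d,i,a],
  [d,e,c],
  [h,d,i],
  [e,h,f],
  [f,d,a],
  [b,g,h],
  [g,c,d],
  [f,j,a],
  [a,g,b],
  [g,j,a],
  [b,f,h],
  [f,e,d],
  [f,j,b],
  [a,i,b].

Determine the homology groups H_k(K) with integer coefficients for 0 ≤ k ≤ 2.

H_0 = Z,  H_1 = Z ⊕ Z/2,  H_2 = 0.

Take the total order a < b < c < d < e < f < g < h < i < j on the vertex set. Then K (dimension 2) consists of the simplices:

  0-simplices (10): a, b, c, d, e, f, g, h, i, j
  1-simplices (30): ab, ad, af, ag, ai, aj, bf, bg, bh, bi, bj, cd, ce, cg, ch, ci, cj, de, df, dg, dh, di, ef, eh, fh, fj, gh, gj, hi, ij
  2-simplices (20): abg, abi, adf, adi, afj, agj, bfh, bfj, bgh, bij, cde, cdg, ceh, cgj, chi, cij, def, dgh, dhi, efh

so the chain groups are C_0 ≅ Z^10, C_1 ≅ Z^30, C_2 ≅ Z^20.

Boundary ∂_1: C_1 → C_0 sends each edge [p,q] (with p < q) to q − p.
As a 10×30 matrix over Z this has rank 9, with invariant factors (1,1,1,1,1,1,1,1,1).

∂_2: C_2 → C_1 sends each 2-simplex [p,q,r] to [q,r] − [p,r] + [p,q]. For instance
  ∂bfj = fj − bj + bf,
  ∂bij = ij − bj + bi.
As a 30×20 matrix over Z this has rank 20, with invariant factors (1,1,1,1,1,1,1,1,1,1,1,1,1,1,1,1,1,1,1,2).

Now H_k = ker ∂_k / im ∂_{k+1}, so:

  H_0: rank C_0 − rank ∂_1 = 10 − 9 = 1, and the invariant factors of ∂_1 are all 1, so H_0 = Z.
  H_1: rank ker ∂_1 − rank ∂_2 = (30 − 9) − 20 = 1, and ∂_2 has invariant factor 2 > 1, so H_1 = Z ⊕ Z/2.
  H_2: rank ker ∂_2 − rank ∂_3 = (20 − 20) − 0 = 0, and there is no ∂_3, so H_2 = 0.

(K is a triangulation of the Klein bottle.)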